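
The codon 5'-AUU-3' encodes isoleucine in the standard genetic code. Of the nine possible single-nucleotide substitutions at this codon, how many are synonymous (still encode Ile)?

2

Position 1: none → 0 synonymous.
Position 2: none → 0 synonymous.
Position 3: AUC, AUA → 2 synonymous.
Total: 0 + 0 + 2 = 2.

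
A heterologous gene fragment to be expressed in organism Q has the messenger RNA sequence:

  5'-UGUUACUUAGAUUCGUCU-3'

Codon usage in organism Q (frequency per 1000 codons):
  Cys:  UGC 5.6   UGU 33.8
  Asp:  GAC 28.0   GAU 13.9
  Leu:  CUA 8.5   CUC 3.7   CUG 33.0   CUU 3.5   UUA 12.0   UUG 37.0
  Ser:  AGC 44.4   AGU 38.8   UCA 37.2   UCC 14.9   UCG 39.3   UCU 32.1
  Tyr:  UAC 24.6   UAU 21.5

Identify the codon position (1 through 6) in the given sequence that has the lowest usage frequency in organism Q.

Codon 1 UGU (Cys): 33.8 per 1000.
Codon 2 UAC (Tyr): 24.6 per 1000.
Codon 3 UUA (Leu): 12.0 per 1000.
Codon 4 GAU (Asp): 13.9 per 1000.
Codon 5 UCG (Ser): 39.3 per 1000.
Codon 6 UCU (Ser): 32.1 per 1000.
Lowest frequency is 12.0 at codon 3.

3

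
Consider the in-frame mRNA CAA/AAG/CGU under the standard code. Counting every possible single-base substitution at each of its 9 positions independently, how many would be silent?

5

Codon 1 (CAA, Gln): 1 synonymous substitution.
Codon 2 (AAG, Lys): 1 synonymous substitution.
Codon 3 (CGU, Arg): 3 synonymous substitutions.
Total: 1 + 1 + 3 = 5.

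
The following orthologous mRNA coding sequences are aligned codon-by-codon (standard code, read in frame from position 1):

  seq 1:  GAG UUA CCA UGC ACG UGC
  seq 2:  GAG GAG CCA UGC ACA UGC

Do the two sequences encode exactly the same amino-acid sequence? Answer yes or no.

no

Codon 1: GAG Glu / GAG Glu — identical.
Codon 2: UUA Leu / GAG Glu — nonsynonymous.
Codon 3: CCA Pro / CCA Pro — identical.
Codon 4: UGC Cys / UGC Cys — identical.
Codon 5: ACG Thr / ACA Thr — synonymous.
Codon 6: UGC Cys / UGC Cys — identical.
Nonsynonymous differences: 1 → different protein.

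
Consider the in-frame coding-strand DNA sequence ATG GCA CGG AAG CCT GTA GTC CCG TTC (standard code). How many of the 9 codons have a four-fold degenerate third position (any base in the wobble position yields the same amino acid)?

Codon 1 ATG (Met): third position 1-fold.
Codon 2 GCA (Ala): third position 4-fold.
Codon 3 CGG (Arg): third position 4-fold.
Codon 4 AAG (Lys): third position 2-fold.
Codon 5 CCT (Pro): third position 4-fold.
Codon 6 GTA (Val): third position 4-fold.
Codon 7 GTC (Val): third position 4-fold.
Codon 8 CCG (Pro): third position 4-fold.
Codon 9 TTC (Phe): third position 2-fold.
Four-fold degenerate third positions: 6.

6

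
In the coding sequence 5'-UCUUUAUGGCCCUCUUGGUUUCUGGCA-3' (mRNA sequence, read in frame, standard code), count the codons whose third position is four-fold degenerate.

Codon 1 UCU (Ser): third position 4-fold.
Codon 2 UUA (Leu): third position 2-fold.
Codon 3 UGG (Trp): third position 1-fold.
Codon 4 CCC (Pro): third position 4-fold.
Codon 5 UCU (Ser): third position 4-fold.
Codon 6 UGG (Trp): third position 1-fold.
Codon 7 UUU (Phe): third position 2-fold.
Codon 8 CUG (Leu): third position 4-fold.
Codon 9 GCA (Ala): third position 4-fold.
Four-fold degenerate third positions: 5.

5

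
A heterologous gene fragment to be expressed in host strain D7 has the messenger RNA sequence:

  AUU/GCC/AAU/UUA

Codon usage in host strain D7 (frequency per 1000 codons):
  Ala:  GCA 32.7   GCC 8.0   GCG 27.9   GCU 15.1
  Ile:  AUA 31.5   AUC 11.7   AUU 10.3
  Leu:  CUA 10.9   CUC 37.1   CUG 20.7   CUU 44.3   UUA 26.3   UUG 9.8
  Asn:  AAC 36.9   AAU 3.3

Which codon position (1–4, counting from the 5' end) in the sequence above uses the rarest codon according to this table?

3

Codon 1 AUU (Ile): 10.3 per 1000.
Codon 2 GCC (Ala): 8.0 per 1000.
Codon 3 AAU (Asn): 3.3 per 1000.
Codon 4 UUA (Leu): 26.3 per 1000.
Lowest frequency is 3.3 at codon 3.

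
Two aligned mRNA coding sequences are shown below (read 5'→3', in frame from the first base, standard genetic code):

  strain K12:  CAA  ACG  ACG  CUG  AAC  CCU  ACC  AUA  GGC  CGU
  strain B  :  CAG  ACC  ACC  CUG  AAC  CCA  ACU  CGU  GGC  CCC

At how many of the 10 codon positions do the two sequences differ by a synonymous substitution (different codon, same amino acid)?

5

Codon 1: CAA Gln / CAG Gln — synonymous.
Codon 2: ACG Thr / ACC Thr — synonymous.
Codon 3: ACG Thr / ACC Thr — synonymous.
Codon 4: CUG Leu / CUG Leu — identical.
Codon 5: AAC Asn / AAC Asn — identical.
Codon 6: CCU Pro / CCA Pro — synonymous.
Codon 7: ACC Thr / ACU Thr — synonymous.
Codon 8: AUA Ile / CGU Arg — nonsynonymous.
Codon 9: GGC Gly / GGC Gly — identical.
Codon 10: CGU Arg / CCC Pro — nonsynonymous.
Synonymous differences: 5.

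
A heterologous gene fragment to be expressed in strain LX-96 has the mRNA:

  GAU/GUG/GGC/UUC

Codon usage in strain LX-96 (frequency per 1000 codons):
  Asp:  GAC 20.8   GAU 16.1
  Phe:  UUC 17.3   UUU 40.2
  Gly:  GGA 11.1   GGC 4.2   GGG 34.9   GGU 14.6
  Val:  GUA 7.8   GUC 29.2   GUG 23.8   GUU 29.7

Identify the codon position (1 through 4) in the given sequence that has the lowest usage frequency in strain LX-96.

3

Codon 1 GAU (Asp): 16.1 per 1000.
Codon 2 GUG (Val): 23.8 per 1000.
Codon 3 GGC (Gly): 4.2 per 1000.
Codon 4 UUC (Phe): 17.3 per 1000.
Lowest frequency is 4.2 at codon 3.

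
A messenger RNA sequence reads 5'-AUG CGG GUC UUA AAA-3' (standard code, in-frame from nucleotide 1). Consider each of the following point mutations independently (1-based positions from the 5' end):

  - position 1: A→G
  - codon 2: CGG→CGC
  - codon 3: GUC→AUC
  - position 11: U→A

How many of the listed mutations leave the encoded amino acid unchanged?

Codon 1: AUG (Met) → GUG (Val) — missense.
Codon 2: CGG (Arg) → CGC (Arg) — synonymous.
Codon 3: GUC (Val) → AUC (Ile) — missense.
Codon 4: UUA (Leu) → UAA (Stop) — nonsense.
Synonymous: 1 of 4.

1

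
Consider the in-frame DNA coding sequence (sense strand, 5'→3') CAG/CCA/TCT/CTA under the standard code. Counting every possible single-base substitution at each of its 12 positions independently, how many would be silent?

Codon 1 (CAG, Gln): 1 synonymous substitution.
Codon 2 (CCA, Pro): 3 synonymous substitutions.
Codon 3 (TCT, Ser): 3 synonymous substitutions.
Codon 4 (CTA, Leu): 4 synonymous substitutions.
Total: 1 + 3 + 3 + 4 = 11.

11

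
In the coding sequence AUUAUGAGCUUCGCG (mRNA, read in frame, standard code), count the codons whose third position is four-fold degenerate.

1

Codon 1 AUU (Ile): third position 3-fold.
Codon 2 AUG (Met): third position 1-fold.
Codon 3 AGC (Ser): third position 2-fold.
Codon 4 UUC (Phe): third position 2-fold.
Codon 5 GCG (Ala): third position 4-fold.
Four-fold degenerate third positions: 1.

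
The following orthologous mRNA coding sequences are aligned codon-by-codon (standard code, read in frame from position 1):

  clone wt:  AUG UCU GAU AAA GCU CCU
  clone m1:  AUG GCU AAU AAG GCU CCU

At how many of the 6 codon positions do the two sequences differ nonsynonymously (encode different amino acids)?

2

Codon 1: AUG Met / AUG Met — identical.
Codon 2: UCU Ser / GCU Ala — nonsynonymous.
Codon 3: GAU Asp / AAU Asn — nonsynonymous.
Codon 4: AAA Lys / AAG Lys — synonymous.
Codon 5: GCU Ala / GCU Ala — identical.
Codon 6: CCU Pro / CCU Pro — identical.
Nonsynonymous differences: 2.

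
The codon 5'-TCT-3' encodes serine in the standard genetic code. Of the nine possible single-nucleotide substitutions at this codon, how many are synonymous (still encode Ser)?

3

Position 1: none → 0 synonymous.
Position 2: none → 0 synonymous.
Position 3: TCC, TCA, TCG → 3 synonymous.
Total: 0 + 0 + 3 = 3.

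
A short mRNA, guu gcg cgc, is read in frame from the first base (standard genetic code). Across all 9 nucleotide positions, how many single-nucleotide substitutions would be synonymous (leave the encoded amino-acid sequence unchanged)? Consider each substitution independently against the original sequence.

9

Codon 1 (GUU, Val): 3 synonymous substitutions.
Codon 2 (GCG, Ala): 3 synonymous substitutions.
Codon 3 (CGC, Arg): 3 synonymous substitutions.
Total: 3 + 3 + 3 = 9.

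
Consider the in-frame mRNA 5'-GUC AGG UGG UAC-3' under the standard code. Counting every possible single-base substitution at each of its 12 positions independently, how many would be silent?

6

Codon 1 (GUC, Val): 3 synonymous substitutions.
Codon 2 (AGG, Arg): 2 synonymous substitutions.
Codon 3 (UGG, Trp): 0 synonymous substitutions.
Codon 4 (UAC, Tyr): 1 synonymous substitution.
Total: 3 + 2 + 0 + 1 = 6.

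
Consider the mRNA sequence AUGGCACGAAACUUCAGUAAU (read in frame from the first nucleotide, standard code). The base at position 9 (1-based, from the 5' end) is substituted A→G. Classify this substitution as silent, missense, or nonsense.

Position 9 falls in codon 3: CGA → Arg.
After the substitution the codon is CGG → Arg.
Both encode Arg, so the change is synonymous.

silent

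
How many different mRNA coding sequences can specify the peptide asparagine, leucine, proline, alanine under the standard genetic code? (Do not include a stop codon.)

Asn: 2 codons.
Leu: 6 codons.
Pro: 4 codons.
Ala: 4 codons.
2 × 6 × 4 × 4 = 192.

192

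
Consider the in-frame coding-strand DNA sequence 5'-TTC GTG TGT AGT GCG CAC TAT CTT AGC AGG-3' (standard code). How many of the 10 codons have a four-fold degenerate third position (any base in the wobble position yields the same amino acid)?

3

Codon 1 TTC (Phe): third position 2-fold.
Codon 2 GTG (Val): third position 4-fold.
Codon 3 TGT (Cys): third position 2-fold.
Codon 4 AGT (Ser): third position 2-fold.
Codon 5 GCG (Ala): third position 4-fold.
Codon 6 CAC (His): third position 2-fold.
Codon 7 TAT (Tyr): third position 2-fold.
Codon 8 CTT (Leu): third position 4-fold.
Codon 9 AGC (Ser): third position 2-fold.
Codon 10 AGG (Arg): third position 2-fold.
Four-fold degenerate third positions: 3.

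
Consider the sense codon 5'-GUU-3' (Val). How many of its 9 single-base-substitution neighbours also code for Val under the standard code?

3

Position 1: none → 0 synonymous.
Position 2: none → 0 synonymous.
Position 3: GUC, GUA, GUG → 3 synonymous.
Total: 0 + 0 + 3 = 3.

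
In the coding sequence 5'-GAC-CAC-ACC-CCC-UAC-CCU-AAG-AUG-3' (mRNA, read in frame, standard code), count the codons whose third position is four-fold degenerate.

3

Codon 1 GAC (Asp): third position 2-fold.
Codon 2 CAC (His): third position 2-fold.
Codon 3 ACC (Thr): third position 4-fold.
Codon 4 CCC (Pro): third position 4-fold.
Codon 5 UAC (Tyr): third position 2-fold.
Codon 6 CCU (Pro): third position 4-fold.
Codon 7 AAG (Lys): third position 2-fold.
Codon 8 AUG (Met): third position 1-fold.
Four-fold degenerate third positions: 3.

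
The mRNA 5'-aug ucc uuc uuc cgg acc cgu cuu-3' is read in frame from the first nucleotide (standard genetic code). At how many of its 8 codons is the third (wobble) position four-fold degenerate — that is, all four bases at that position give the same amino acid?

Codon 1 AUG (Met): third position 1-fold.
Codon 2 UCC (Ser): third position 4-fold.
Codon 3 UUC (Phe): third position 2-fold.
Codon 4 UUC (Phe): third position 2-fold.
Codon 5 CGG (Arg): third position 4-fold.
Codon 6 ACC (Thr): third position 4-fold.
Codon 7 CGU (Arg): third position 4-fold.
Codon 8 CUU (Leu): third position 4-fold.
Four-fold degenerate third positions: 5.

5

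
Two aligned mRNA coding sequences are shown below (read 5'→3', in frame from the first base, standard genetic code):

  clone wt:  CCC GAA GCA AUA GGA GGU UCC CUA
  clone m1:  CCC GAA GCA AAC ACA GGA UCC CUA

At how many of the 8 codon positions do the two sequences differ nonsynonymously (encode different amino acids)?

Codon 1: CCC Pro / CCC Pro — identical.
Codon 2: GAA Glu / GAA Glu — identical.
Codon 3: GCA Ala / GCA Ala — identical.
Codon 4: AUA Ile / AAC Asn — nonsynonymous.
Codon 5: GGA Gly / ACA Thr — nonsynonymous.
Codon 6: GGU Gly / GGA Gly — synonymous.
Codon 7: UCC Ser / UCC Ser — identical.
Codon 8: CUA Leu / CUA Leu — identical.
Nonsynonymous differences: 2.

2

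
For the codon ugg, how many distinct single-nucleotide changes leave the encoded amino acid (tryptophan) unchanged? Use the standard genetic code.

0

Position 1: none → 0 synonymous.
Position 2: none → 0 synonymous.
Position 3: none → 0 synonymous.
Total: 0 + 0 + 0 = 0.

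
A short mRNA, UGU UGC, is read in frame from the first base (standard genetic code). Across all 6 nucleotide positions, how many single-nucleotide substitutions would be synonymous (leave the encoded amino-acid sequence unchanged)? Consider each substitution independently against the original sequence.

Codon 1 (UGU, Cys): 1 synonymous substitution.
Codon 2 (UGC, Cys): 1 synonymous substitution.
Total: 1 + 1 = 2.

2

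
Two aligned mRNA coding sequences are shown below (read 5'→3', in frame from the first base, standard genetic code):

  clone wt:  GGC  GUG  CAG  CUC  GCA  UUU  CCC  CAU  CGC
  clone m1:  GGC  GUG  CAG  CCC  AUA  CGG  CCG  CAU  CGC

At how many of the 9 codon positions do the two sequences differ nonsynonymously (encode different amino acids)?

Codon 1: GGC Gly / GGC Gly — identical.
Codon 2: GUG Val / GUG Val — identical.
Codon 3: CAG Gln / CAG Gln — identical.
Codon 4: CUC Leu / CCC Pro — nonsynonymous.
Codon 5: GCA Ala / AUA Ile — nonsynonymous.
Codon 6: UUU Phe / CGG Arg — nonsynonymous.
Codon 7: CCC Pro / CCG Pro — synonymous.
Codon 8: CAU His / CAU His — identical.
Codon 9: CGC Arg / CGC Arg — identical.
Nonsynonymous differences: 3.

3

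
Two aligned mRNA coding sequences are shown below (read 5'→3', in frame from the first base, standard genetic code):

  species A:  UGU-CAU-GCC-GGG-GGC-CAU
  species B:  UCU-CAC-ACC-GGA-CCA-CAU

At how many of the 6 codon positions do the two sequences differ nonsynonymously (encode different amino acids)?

3

Codon 1: UGU Cys / UCU Ser — nonsynonymous.
Codon 2: CAU His / CAC His — synonymous.
Codon 3: GCC Ala / ACC Thr — nonsynonymous.
Codon 4: GGG Gly / GGA Gly — synonymous.
Codon 5: GGC Gly / CCA Pro — nonsynonymous.
Codon 6: CAU His / CAU His — identical.
Nonsynonymous differences: 3.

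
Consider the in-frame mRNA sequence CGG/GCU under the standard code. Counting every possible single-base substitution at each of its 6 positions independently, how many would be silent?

Codon 1 (CGG, Arg): 4 synonymous substitutions.
Codon 2 (GCU, Ala): 3 synonymous substitutions.
Total: 4 + 3 = 7.

7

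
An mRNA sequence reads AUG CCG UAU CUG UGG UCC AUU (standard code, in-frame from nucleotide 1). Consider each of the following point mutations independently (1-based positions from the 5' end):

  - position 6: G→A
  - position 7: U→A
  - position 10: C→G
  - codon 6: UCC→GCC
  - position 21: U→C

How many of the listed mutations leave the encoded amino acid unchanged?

2

Codon 2: CCG (Pro) → CCA (Pro) — synonymous.
Codon 3: UAU (Tyr) → AAU (Asn) — missense.
Codon 4: CUG (Leu) → GUG (Val) — missense.
Codon 6: UCC (Ser) → GCC (Ala) — missense.
Codon 7: AUU (Ile) → AUC (Ile) — synonymous.
Synonymous: 2 of 5.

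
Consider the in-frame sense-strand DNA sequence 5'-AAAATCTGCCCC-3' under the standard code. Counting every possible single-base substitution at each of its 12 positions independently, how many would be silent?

Codon 1 (AAA, Lys): 1 synonymous substitution.
Codon 2 (ATC, Ile): 2 synonymous substitutions.
Codon 3 (TGC, Cys): 1 synonymous substitution.
Codon 4 (CCC, Pro): 3 synonymous substitutions.
Total: 1 + 2 + 1 + 3 = 7.

7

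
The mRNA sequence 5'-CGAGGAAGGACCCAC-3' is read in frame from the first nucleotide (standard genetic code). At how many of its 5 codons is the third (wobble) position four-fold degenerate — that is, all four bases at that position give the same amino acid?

Codon 1 CGA (Arg): third position 4-fold.
Codon 2 GGA (Gly): third position 4-fold.
Codon 3 AGG (Arg): third position 2-fold.
Codon 4 ACC (Thr): third position 4-fold.
Codon 5 CAC (His): third position 2-fold.
Four-fold degenerate third positions: 3.

3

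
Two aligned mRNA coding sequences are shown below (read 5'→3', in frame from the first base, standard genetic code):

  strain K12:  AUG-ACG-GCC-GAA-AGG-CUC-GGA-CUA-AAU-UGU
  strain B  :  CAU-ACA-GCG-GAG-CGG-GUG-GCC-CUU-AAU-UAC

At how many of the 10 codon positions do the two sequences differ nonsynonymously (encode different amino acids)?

4

Codon 1: AUG Met / CAU His — nonsynonymous.
Codon 2: ACG Thr / ACA Thr — synonymous.
Codon 3: GCC Ala / GCG Ala — synonymous.
Codon 4: GAA Glu / GAG Glu — synonymous.
Codon 5: AGG Arg / CGG Arg — synonymous.
Codon 6: CUC Leu / GUG Val — nonsynonymous.
Codon 7: GGA Gly / GCC Ala — nonsynonymous.
Codon 8: CUA Leu / CUU Leu — synonymous.
Codon 9: AAU Asn / AAU Asn — identical.
Codon 10: UGU Cys / UAC Tyr — nonsynonymous.
Nonsynonymous differences: 4.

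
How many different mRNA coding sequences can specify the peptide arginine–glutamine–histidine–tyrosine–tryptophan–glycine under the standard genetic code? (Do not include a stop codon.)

192

Arg: 6 codons.
Gln: 2 codons.
His: 2 codons.
Tyr: 2 codons.
Trp: 1 codon.
Gly: 4 codons.
6 × 2 × 2 × 2 × 1 × 4 = 192.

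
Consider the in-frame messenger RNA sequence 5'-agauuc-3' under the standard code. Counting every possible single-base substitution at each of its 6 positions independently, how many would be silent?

3

Codon 1 (AGA, Arg): 2 synonymous substitutions.
Codon 2 (UUC, Phe): 1 synonymous substitution.
Total: 2 + 1 = 3.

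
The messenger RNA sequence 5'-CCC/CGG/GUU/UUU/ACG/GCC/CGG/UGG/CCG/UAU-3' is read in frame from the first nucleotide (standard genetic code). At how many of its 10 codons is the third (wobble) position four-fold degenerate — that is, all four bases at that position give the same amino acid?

7

Codon 1 CCC (Pro): third position 4-fold.
Codon 2 CGG (Arg): third position 4-fold.
Codon 3 GUU (Val): third position 4-fold.
Codon 4 UUU (Phe): third position 2-fold.
Codon 5 ACG (Thr): third position 4-fold.
Codon 6 GCC (Ala): third position 4-fold.
Codon 7 CGG (Arg): third position 4-fold.
Codon 8 UGG (Trp): third position 1-fold.
Codon 9 CCG (Pro): third position 4-fold.
Codon 10 UAU (Tyr): third position 2-fold.
Four-fold degenerate third positions: 7.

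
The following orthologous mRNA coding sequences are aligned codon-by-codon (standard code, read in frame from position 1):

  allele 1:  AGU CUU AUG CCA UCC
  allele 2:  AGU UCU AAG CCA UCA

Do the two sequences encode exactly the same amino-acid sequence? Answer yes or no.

no

Codon 1: AGU Ser / AGU Ser — identical.
Codon 2: CUU Leu / UCU Ser — nonsynonymous.
Codon 3: AUG Met / AAG Lys — nonsynonymous.
Codon 4: CCA Pro / CCA Pro — identical.
Codon 5: UCC Ser / UCA Ser — synonymous.
Nonsynonymous differences: 2 → different protein.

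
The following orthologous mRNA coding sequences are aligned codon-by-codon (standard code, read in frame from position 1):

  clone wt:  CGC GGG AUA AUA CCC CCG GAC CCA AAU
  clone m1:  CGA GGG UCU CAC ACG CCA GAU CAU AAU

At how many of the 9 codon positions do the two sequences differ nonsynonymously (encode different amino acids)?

4

Codon 1: CGC Arg / CGA Arg — synonymous.
Codon 2: GGG Gly / GGG Gly — identical.
Codon 3: AUA Ile / UCU Ser — nonsynonymous.
Codon 4: AUA Ile / CAC His — nonsynonymous.
Codon 5: CCC Pro / ACG Thr — nonsynonymous.
Codon 6: CCG Pro / CCA Pro — synonymous.
Codon 7: GAC Asp / GAU Asp — synonymous.
Codon 8: CCA Pro / CAU His — nonsynonymous.
Codon 9: AAU Asn / AAU Asn — identical.
Nonsynonymous differences: 4.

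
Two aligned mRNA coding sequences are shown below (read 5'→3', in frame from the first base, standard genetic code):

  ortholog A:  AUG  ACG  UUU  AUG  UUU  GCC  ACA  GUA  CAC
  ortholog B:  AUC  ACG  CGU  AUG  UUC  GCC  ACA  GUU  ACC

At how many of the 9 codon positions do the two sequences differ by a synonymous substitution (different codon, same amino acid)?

Codon 1: AUG Met / AUC Ile — nonsynonymous.
Codon 2: ACG Thr / ACG Thr — identical.
Codon 3: UUU Phe / CGU Arg — nonsynonymous.
Codon 4: AUG Met / AUG Met — identical.
Codon 5: UUU Phe / UUC Phe — synonymous.
Codon 6: GCC Ala / GCC Ala — identical.
Codon 7: ACA Thr / ACA Thr — identical.
Codon 8: GUA Val / GUU Val — synonymous.
Codon 9: CAC His / ACC Thr — nonsynonymous.
Synonymous differences: 2.

2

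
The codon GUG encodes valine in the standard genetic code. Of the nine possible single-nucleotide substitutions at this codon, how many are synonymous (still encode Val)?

Position 1: none → 0 synonymous.
Position 2: none → 0 synonymous.
Position 3: GUU, GUC, GUA → 3 synonymous.
Total: 0 + 0 + 3 = 3.

3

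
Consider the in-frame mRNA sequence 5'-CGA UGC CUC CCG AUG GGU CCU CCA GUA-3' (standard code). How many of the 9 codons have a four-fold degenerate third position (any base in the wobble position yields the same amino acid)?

7

Codon 1 CGA (Arg): third position 4-fold.
Codon 2 UGC (Cys): third position 2-fold.
Codon 3 CUC (Leu): third position 4-fold.
Codon 4 CCG (Pro): third position 4-fold.
Codon 5 AUG (Met): third position 1-fold.
Codon 6 GGU (Gly): third position 4-fold.
Codon 7 CCU (Pro): third position 4-fold.
Codon 8 CCA (Pro): third position 4-fold.
Codon 9 GUA (Val): third position 4-fold.
Four-fold degenerate third positions: 7.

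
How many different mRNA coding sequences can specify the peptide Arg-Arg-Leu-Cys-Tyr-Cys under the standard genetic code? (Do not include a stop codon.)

1728

Arg: 6 codons.
Arg: 6 codons.
Leu: 6 codons.
Cys: 2 codons.
Tyr: 2 codons.
Cys: 2 codons.
6 × 6 × 6 × 2 × 2 × 2 = 1728.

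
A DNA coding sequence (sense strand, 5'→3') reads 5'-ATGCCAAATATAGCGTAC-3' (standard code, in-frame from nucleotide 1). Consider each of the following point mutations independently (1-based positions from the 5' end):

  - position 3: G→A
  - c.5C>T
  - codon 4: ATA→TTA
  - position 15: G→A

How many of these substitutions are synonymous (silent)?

Codon 1: ATG (Met) → ATA (Ile) — missense.
Codon 2: CCA (Pro) → CTA (Leu) — missense.
Codon 4: ATA (Ile) → TTA (Leu) — missense.
Codon 5: GCG (Ala) → GCA (Ala) — synonymous.
Synonymous: 1 of 4.

1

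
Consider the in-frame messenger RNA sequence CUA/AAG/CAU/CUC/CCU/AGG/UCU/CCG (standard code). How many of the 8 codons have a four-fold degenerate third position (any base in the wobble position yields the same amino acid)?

Codon 1 CUA (Leu): third position 4-fold.
Codon 2 AAG (Lys): third position 2-fold.
Codon 3 CAU (His): third position 2-fold.
Codon 4 CUC (Leu): third position 4-fold.
Codon 5 CCU (Pro): third position 4-fold.
Codon 6 AGG (Arg): third position 2-fold.
Codon 7 UCU (Ser): third position 4-fold.
Codon 8 CCG (Pro): third position 4-fold.
Four-fold degenerate third positions: 5.

5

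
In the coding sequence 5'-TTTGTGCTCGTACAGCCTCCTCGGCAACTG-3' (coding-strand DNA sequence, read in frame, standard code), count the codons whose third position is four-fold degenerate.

Codon 1 TTT (Phe): third position 2-fold.
Codon 2 GTG (Val): third position 4-fold.
Codon 3 CTC (Leu): third position 4-fold.
Codon 4 GTA (Val): third position 4-fold.
Codon 5 CAG (Gln): third position 2-fold.
Codon 6 CCT (Pro): third position 4-fold.
Codon 7 CCT (Pro): third position 4-fold.
Codon 8 CGG (Arg): third position 4-fold.
Codon 9 CAA (Gln): third position 2-fold.
Codon 10 CTG (Leu): third position 4-fold.
Four-fold degenerate third positions: 7.

7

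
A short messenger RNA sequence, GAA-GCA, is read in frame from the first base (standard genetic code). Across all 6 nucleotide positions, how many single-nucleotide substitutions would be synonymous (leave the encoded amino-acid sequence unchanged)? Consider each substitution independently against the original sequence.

Codon 1 (GAA, Glu): 1 synonymous substitution.
Codon 2 (GCA, Ala): 3 synonymous substitutions.
Total: 1 + 3 = 4.

4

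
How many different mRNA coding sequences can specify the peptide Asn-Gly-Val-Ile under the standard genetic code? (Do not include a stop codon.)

Asn: 2 codons.
Gly: 4 codons.
Val: 4 codons.
Ile: 3 codons.
2 × 4 × 4 × 3 = 96.

96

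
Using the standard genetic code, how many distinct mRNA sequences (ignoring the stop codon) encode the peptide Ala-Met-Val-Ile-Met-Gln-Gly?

Ala: 4 codons.
Met: 1 codon.
Val: 4 codons.
Ile: 3 codons.
Met: 1 codon.
Gln: 2 codons.
Gly: 4 codons.
4 × 1 × 4 × 3 × 1 × 2 × 4 = 384.

384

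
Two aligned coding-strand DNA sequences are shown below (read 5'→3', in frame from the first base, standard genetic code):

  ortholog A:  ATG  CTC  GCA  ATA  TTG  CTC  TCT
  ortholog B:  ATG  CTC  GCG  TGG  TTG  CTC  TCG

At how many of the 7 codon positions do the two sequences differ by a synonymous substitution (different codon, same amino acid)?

Codon 1: ATG Met / ATG Met — identical.
Codon 2: CTC Leu / CTC Leu — identical.
Codon 3: GCA Ala / GCG Ala — synonymous.
Codon 4: ATA Ile / TGG Trp — nonsynonymous.
Codon 5: TTG Leu / TTG Leu — identical.
Codon 6: CTC Leu / CTC Leu — identical.
Codon 7: TCT Ser / TCG Ser — synonymous.
Synonymous differences: 2.

2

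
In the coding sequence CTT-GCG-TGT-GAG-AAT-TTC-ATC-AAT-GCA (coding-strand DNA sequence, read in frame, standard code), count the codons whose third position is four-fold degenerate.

Codon 1 CTT (Leu): third position 4-fold.
Codon 2 GCG (Ala): third position 4-fold.
Codon 3 TGT (Cys): third position 2-fold.
Codon 4 GAG (Glu): third position 2-fold.
Codon 5 AAT (Asn): third position 2-fold.
Codon 6 TTC (Phe): third position 2-fold.
Codon 7 ATC (Ile): third position 3-fold.
Codon 8 AAT (Asn): third position 2-fold.
Codon 9 GCA (Ala): third position 4-fold.
Four-fold degenerate third positions: 3.

3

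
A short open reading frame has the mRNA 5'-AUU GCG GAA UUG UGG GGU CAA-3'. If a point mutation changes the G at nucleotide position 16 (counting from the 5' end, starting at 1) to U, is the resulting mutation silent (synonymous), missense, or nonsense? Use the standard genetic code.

Position 16 falls in codon 6: GGU → Gly.
After the substitution the codon is UGU → Cys.
Gly ≠ Cys, so this is a missense mutation.

missense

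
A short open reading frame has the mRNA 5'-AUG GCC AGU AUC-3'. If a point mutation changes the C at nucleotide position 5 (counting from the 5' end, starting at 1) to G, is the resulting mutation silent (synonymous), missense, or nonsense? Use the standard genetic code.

Position 5 falls in codon 2: GCC → Ala.
After the substitution the codon is GGC → Gly.
Ala ≠ Gly, so this is a missense mutation.

missense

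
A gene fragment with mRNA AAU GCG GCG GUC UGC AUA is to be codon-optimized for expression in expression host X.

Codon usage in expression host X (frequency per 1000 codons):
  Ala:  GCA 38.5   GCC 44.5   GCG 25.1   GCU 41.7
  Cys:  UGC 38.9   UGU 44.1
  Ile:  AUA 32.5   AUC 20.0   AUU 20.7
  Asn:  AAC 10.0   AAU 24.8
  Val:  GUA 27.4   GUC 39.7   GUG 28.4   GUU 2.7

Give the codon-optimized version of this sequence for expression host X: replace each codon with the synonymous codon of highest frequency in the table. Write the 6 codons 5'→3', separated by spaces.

AAU GCC GCC GUC UGU AUA

Codon 1 (Asn): best is AAU at 24.8.
Codon 2 (Ala): best is GCC at 44.5.
Codon 3 (Ala): best is GCC at 44.5.
Codon 4 (Val): best is GUC at 39.7.
Codon 5 (Cys): best is UGU at 44.1.
Codon 6 (Ile): best is AUA at 32.5.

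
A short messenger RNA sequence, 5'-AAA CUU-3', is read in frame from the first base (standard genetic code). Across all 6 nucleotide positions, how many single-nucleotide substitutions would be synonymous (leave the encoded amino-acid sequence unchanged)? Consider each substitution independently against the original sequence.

Codon 1 (AAA, Lys): 1 synonymous substitution.
Codon 2 (CUU, Leu): 3 synonymous substitutions.
Total: 1 + 3 = 4.

4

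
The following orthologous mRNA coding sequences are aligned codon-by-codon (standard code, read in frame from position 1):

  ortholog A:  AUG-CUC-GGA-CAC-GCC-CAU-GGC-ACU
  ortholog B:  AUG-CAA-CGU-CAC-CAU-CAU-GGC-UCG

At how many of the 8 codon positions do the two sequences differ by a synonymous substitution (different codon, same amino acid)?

Codon 1: AUG Met / AUG Met — identical.
Codon 2: CUC Leu / CAA Gln — nonsynonymous.
Codon 3: GGA Gly / CGU Arg — nonsynonymous.
Codon 4: CAC His / CAC His — identical.
Codon 5: GCC Ala / CAU His — nonsynonymous.
Codon 6: CAU His / CAU His — identical.
Codon 7: GGC Gly / GGC Gly — identical.
Codon 8: ACU Thr / UCG Ser — nonsynonymous.
Synonymous differences: 0.

0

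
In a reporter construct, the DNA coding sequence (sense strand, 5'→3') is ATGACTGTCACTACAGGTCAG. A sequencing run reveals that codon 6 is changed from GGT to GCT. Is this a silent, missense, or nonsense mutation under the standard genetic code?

Position 17 falls in codon 6: GGT → Gly.
After the substitution the codon is GCT → Ala.
Gly ≠ Ala, so this is a missense mutation.

missense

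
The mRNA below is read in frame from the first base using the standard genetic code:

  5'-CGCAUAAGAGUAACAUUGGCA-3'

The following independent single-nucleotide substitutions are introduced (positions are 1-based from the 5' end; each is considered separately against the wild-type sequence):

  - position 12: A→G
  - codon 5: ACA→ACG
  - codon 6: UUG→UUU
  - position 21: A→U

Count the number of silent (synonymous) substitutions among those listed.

Codon 4: GUA (Val) → GUG (Val) — synonymous.
Codon 5: ACA (Thr) → ACG (Thr) — synonymous.
Codon 6: UUG (Leu) → UUU (Phe) — missense.
Codon 7: GCA (Ala) → GCU (Ala) — synonymous.
Synonymous: 3 of 4.

3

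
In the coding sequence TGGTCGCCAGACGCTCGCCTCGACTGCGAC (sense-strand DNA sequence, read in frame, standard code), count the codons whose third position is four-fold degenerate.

Codon 1 TGG (Trp): third position 1-fold.
Codon 2 TCG (Ser): third position 4-fold.
Codon 3 CCA (Pro): third position 4-fold.
Codon 4 GAC (Asp): third position 2-fold.
Codon 5 GCT (Ala): third position 4-fold.
Codon 6 CGC (Arg): third position 4-fold.
Codon 7 CTC (Leu): third position 4-fold.
Codon 8 GAC (Asp): third position 2-fold.
Codon 9 TGC (Cys): third position 2-fold.
Codon 10 GAC (Asp): third position 2-fold.
Four-fold degenerate third positions: 5.

5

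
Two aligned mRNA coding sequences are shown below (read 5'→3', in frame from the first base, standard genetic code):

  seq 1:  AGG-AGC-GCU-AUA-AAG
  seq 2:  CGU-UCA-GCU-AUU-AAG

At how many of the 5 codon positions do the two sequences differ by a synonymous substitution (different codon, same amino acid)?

3

Codon 1: AGG Arg / CGU Arg — synonymous.
Codon 2: AGC Ser / UCA Ser — synonymous.
Codon 3: GCU Ala / GCU Ala — identical.
Codon 4: AUA Ile / AUU Ile — synonymous.
Codon 5: AAG Lys / AAG Lys — identical.
Synonymous differences: 3.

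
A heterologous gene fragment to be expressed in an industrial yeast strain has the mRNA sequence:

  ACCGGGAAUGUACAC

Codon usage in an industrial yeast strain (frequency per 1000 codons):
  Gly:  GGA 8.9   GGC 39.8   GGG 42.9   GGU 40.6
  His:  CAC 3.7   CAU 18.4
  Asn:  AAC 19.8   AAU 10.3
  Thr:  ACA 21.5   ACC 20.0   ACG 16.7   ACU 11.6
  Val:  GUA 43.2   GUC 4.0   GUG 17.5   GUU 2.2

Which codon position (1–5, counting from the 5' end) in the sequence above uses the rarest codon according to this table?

Codon 1 ACC (Thr): 20.0 per 1000.
Codon 2 GGG (Gly): 42.9 per 1000.
Codon 3 AAU (Asn): 10.3 per 1000.
Codon 4 GUA (Val): 43.2 per 1000.
Codon 5 CAC (His): 3.7 per 1000.
Lowest frequency is 3.7 at codon 5.

5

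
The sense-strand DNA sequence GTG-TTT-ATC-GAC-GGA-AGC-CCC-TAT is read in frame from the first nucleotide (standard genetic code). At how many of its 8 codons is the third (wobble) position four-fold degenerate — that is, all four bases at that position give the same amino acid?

Codon 1 GTG (Val): third position 4-fold.
Codon 2 TTT (Phe): third position 2-fold.
Codon 3 ATC (Ile): third position 3-fold.
Codon 4 GAC (Asp): third position 2-fold.
Codon 5 GGA (Gly): third position 4-fold.
Codon 6 AGC (Ser): third position 2-fold.
Codon 7 CCC (Pro): third position 4-fold.
Codon 8 TAT (Tyr): third position 2-fold.
Four-fold degenerate third positions: 3.

3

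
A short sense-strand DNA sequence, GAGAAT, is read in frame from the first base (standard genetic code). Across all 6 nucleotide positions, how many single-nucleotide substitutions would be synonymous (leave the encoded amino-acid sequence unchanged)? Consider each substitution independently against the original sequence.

Codon 1 (GAG, Glu): 1 synonymous substitution.
Codon 2 (AAT, Asn): 1 synonymous substitution.
Total: 1 + 1 = 2.

2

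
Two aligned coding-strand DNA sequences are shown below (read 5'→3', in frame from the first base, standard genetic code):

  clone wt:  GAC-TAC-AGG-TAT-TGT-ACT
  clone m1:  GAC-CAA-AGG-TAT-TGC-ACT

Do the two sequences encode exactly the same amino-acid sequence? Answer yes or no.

Codon 1: GAC Asp / GAC Asp — identical.
Codon 2: TAC Tyr / CAA Gln — nonsynonymous.
Codon 3: AGG Arg / AGG Arg — identical.
Codon 4: TAT Tyr / TAT Tyr — identical.
Codon 5: TGT Cys / TGC Cys — synonymous.
Codon 6: ACT Thr / ACT Thr — identical.
Nonsynonymous differences: 1 → different protein.

no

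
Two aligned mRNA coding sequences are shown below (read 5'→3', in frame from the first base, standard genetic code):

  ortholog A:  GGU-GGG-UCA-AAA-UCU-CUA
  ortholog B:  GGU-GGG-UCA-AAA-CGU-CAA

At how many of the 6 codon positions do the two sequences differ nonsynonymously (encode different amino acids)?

Codon 1: GGU Gly / GGU Gly — identical.
Codon 2: GGG Gly / GGG Gly — identical.
Codon 3: UCA Ser / UCA Ser — identical.
Codon 4: AAA Lys / AAA Lys — identical.
Codon 5: UCU Ser / CGU Arg — nonsynonymous.
Codon 6: CUA Leu / CAA Gln — nonsynonymous.
Nonsynonymous differences: 2.

2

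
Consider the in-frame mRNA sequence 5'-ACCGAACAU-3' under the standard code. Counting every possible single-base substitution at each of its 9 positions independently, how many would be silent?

5

Codon 1 (ACC, Thr): 3 synonymous substitutions.
Codon 2 (GAA, Glu): 1 synonymous substitution.
Codon 3 (CAU, His): 1 synonymous substitution.
Total: 3 + 1 + 1 = 5.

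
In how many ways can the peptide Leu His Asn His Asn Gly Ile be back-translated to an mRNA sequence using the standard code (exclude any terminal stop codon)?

1152

Leu: 6 codons.
His: 2 codons.
Asn: 2 codons.
His: 2 codons.
Asn: 2 codons.
Gly: 4 codons.
Ile: 3 codons.
6 × 2 × 2 × 2 × 2 × 4 × 3 = 1152.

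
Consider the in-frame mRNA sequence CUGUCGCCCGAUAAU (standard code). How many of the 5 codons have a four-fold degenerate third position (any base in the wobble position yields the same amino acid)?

Codon 1 CUG (Leu): third position 4-fold.
Codon 2 UCG (Ser): third position 4-fold.
Codon 3 CCC (Pro): third position 4-fold.
Codon 4 GAU (Asp): third position 2-fold.
Codon 5 AAU (Asn): third position 2-fold.
Four-fold degenerate third positions: 3.

3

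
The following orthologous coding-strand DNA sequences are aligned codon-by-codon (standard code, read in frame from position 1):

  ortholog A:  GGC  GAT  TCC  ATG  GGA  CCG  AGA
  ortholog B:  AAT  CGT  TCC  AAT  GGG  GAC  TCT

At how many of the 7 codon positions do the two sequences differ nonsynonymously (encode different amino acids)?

5

Codon 1: GGC Gly / AAT Asn — nonsynonymous.
Codon 2: GAT Asp / CGT Arg — nonsynonymous.
Codon 3: TCC Ser / TCC Ser — identical.
Codon 4: ATG Met / AAT Asn — nonsynonymous.
Codon 5: GGA Gly / GGG Gly — synonymous.
Codon 6: CCG Pro / GAC Asp — nonsynonymous.
Codon 7: AGA Arg / TCT Ser — nonsynonymous.
Nonsynonymous differences: 5.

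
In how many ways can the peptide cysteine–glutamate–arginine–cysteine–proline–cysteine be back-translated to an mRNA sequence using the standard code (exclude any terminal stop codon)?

Cys: 2 codons.
Glu: 2 codons.
Arg: 6 codons.
Cys: 2 codons.
Pro: 4 codons.
Cys: 2 codons.
2 × 2 × 6 × 2 × 4 × 2 = 384.

384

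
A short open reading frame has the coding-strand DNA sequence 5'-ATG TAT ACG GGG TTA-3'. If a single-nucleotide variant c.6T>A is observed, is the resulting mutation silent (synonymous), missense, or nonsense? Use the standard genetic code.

nonsense

Position 6 falls in codon 2: TAT → Tyr.
After the substitution the codon is TAA → Stop.
The new codon is a stop codon, so this is a nonsense mutation.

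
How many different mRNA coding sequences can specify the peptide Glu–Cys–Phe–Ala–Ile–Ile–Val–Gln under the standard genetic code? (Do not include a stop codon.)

Glu: 2 codons.
Cys: 2 codons.
Phe: 2 codons.
Ala: 4 codons.
Ile: 3 codons.
Ile: 3 codons.
Val: 4 codons.
Gln: 2 codons.
2 × 2 × 2 × 4 × 3 × 3 × 4 × 2 = 2304.

2304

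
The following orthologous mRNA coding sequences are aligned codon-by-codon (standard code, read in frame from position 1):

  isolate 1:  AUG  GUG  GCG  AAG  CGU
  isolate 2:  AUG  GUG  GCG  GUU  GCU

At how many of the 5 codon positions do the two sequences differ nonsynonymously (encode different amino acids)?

2

Codon 1: AUG Met / AUG Met — identical.
Codon 2: GUG Val / GUG Val — identical.
Codon 3: GCG Ala / GCG Ala — identical.
Codon 4: AAG Lys / GUU Val — nonsynonymous.
Codon 5: CGU Arg / GCU Ala — nonsynonymous.
Nonsynonymous differences: 2.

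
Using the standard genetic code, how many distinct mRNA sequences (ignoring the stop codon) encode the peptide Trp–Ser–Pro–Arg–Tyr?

Trp: 1 codon.
Ser: 6 codons.
Pro: 4 codons.
Arg: 6 codons.
Tyr: 2 codons.
1 × 6 × 4 × 6 × 2 = 288.

288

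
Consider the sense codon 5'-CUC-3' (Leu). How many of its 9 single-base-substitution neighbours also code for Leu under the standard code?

3

Position 1: none → 0 synonymous.
Position 2: none → 0 synonymous.
Position 3: CUU, CUA, CUG → 3 synonymous.
Total: 0 + 0 + 3 = 3.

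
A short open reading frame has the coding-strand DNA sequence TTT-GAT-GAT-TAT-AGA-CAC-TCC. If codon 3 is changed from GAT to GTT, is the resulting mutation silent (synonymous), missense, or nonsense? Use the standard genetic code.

missense

Position 8 falls in codon 3: GAT → Asp.
After the substitution the codon is GTT → Val.
Asp ≠ Val, so this is a missense mutation.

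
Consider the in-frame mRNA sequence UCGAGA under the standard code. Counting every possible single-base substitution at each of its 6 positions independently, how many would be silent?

5

Codon 1 (UCG, Ser): 3 synonymous substitutions.
Codon 2 (AGA, Arg): 2 synonymous substitutions.
Total: 3 + 2 = 5.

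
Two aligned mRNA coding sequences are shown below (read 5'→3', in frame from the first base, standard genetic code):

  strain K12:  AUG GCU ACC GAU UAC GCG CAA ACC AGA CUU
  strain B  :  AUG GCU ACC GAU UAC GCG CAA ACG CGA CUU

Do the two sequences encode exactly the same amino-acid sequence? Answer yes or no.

yes

Codon 1: AUG Met / AUG Met — identical.
Codon 2: GCU Ala / GCU Ala — identical.
Codon 3: ACC Thr / ACC Thr — identical.
Codon 4: GAU Asp / GAU Asp — identical.
Codon 5: UAC Tyr / UAC Tyr — identical.
Codon 6: GCG Ala / GCG Ala — identical.
Codon 7: CAA Gln / CAA Gln — identical.
Codon 8: ACC Thr / ACG Thr — synonymous.
Codon 9: AGA Arg / CGA Arg — synonymous.
Codon 10: CUU Leu / CUU Leu — identical.
Nonsynonymous differences: 0 → same protein.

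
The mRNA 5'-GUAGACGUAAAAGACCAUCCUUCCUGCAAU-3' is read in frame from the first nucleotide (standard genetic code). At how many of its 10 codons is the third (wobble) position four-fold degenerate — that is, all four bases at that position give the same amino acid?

4

Codon 1 GUA (Val): third position 4-fold.
Codon 2 GAC (Asp): third position 2-fold.
Codon 3 GUA (Val): third position 4-fold.
Codon 4 AAA (Lys): third position 2-fold.
Codon 5 GAC (Asp): third position 2-fold.
Codon 6 CAU (His): third position 2-fold.
Codon 7 CCU (Pro): third position 4-fold.
Codon 8 UCC (Ser): third position 4-fold.
Codon 9 UGC (Cys): third position 2-fold.
Codon 10 AAU (Asn): third position 2-fold.
Four-fold degenerate third positions: 4.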